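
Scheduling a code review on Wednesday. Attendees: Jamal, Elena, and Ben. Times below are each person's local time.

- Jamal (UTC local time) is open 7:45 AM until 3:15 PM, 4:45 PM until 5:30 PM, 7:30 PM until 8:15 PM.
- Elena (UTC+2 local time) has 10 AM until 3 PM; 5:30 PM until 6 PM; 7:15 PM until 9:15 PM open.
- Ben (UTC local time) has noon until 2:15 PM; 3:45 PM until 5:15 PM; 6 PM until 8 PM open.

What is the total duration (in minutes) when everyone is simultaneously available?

60

Jamal in UTC: 07:45-15:15, 16:45-17:30, 19:30-20:15.
Elena in UTC: 08:00-13:00, 15:30-16:00, 17:15-19:15 (subtract 2h to convert from UTC+2).
Ben in UTC: 12:00-14:15, 15:45-17:15, 18:00-20:00.
Jamal ∩ Elena: 08:00-13:00, 17:15-17:30.
Jamal ∩ Elena ∩ Ben: 12:00-13:00.
That's a single block of 60 minutes.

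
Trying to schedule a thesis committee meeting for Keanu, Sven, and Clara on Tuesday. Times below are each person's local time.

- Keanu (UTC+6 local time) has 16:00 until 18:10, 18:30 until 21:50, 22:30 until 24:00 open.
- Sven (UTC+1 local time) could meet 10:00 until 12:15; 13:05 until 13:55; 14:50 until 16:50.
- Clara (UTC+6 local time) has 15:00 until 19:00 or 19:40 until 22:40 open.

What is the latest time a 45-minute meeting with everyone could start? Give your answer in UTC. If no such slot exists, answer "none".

15:05

Keanu in UTC: 10:00-12:10, 12:30-15:50, 16:30-18:00 (subtract 6h to convert from UTC+6).
Sven in UTC: 09:00-11:15, 12:05-12:55, 13:50-15:50 (subtract 1h to convert from UTC+1).
Clara in UTC: 09:00-13:00, 13:40-16:40 (subtract 6h to convert from UTC+6).
Keanu ∩ Sven: 10:00-11:15, 12:05-12:10, 12:30-12:55, 13:50-15:50.
Keanu ∩ Sven ∩ Clara: 10:00-11:15, 12:05-12:10, 12:30-12:55, 13:50-15:50.
So the common availability across everyone is 10:00-11:15, 12:05-12:10, 12:30-12:55, 13:50-15:50.
The last common window of at least 45 minutes is 13:50-15:50; a 45-minute meeting can start as late as 15:05 and still end by 15:50.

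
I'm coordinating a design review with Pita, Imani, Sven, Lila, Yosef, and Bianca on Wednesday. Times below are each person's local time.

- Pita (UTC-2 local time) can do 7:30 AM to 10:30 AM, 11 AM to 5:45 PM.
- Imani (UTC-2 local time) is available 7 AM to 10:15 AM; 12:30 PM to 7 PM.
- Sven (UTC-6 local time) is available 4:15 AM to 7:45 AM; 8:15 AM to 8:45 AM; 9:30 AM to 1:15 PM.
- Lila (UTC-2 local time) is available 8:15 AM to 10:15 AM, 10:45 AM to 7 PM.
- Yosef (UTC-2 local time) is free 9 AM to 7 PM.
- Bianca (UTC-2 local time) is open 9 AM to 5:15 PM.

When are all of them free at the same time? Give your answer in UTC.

Pita in UTC: 09:30-12:30, 13:00-19:45 (add 2h to convert from UTC-2).
Imani in UTC: 09:00-12:15, 14:30-21:00 (add 2h to convert from UTC-2).
Sven in UTC: 10:15-13:45, 14:15-14:45, 15:30-19:15 (add 6h to convert from UTC-6).
Lila in UTC: 10:15-12:15, 12:45-21:00 (add 2h to convert from UTC-2).
Yosef in UTC: 11:00-21:00 (add 2h to convert from UTC-2).
Bianca in UTC: 11:00-19:15 (add 2h to convert from UTC-2).
Pita ∩ Imani: 09:30-12:15, 14:30-19:45.
Pita ∩ Imani ∩ Sven: 10:15-12:15, 14:30-14:45, 15:30-19:15.
Pita ∩ Imani ∩ Sven ∩ Lila: 10:15-12:15, 14:30-14:45, 15:30-19:15.
Pita ∩ Imani ∩ Sven ∩ Lila ∩ Yosef: 11:00-12:15, 14:30-14:45, 15:30-19:15.
Pita ∩ Imani ∩ Sven ∩ Lila ∩ Yosef ∩ Bianca: 11:00-12:15, 14:30-14:45, 15:30-19:15.

11:00-12:15, 14:30-14:45, 15:30-19:15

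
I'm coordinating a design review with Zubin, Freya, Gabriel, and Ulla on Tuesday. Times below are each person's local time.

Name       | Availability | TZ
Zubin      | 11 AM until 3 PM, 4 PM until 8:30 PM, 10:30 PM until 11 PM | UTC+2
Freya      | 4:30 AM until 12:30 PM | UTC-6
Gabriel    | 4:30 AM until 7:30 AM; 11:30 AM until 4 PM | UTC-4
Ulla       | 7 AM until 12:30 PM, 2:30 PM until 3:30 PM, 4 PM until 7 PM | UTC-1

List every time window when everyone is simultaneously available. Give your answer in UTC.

10:30-11:30, 15:30-16:30, 17:00-18:30

Zubin in UTC: 09:00-13:00, 14:00-18:30, 20:30-21:00 (subtract 2h to convert from UTC+2).
Freya in UTC: 10:30-18:30 (add 6h to convert from UTC-6).
Gabriel in UTC: 08:30-11:30, 15:30-20:00 (add 4h to convert from UTC-4).
Ulla in UTC: 08:00-13:30, 15:30-16:30, 17:00-20:00 (add 1h to convert from UTC-1).
Zubin ∩ Freya: 10:30-13:00, 14:00-18:30.
Zubin ∩ Freya ∩ Gabriel: 10:30-11:30, 15:30-18:30.
Zubin ∩ Freya ∩ Gabriel ∩ Ulla: 10:30-11:30, 15:30-16:30, 17:00-18:30.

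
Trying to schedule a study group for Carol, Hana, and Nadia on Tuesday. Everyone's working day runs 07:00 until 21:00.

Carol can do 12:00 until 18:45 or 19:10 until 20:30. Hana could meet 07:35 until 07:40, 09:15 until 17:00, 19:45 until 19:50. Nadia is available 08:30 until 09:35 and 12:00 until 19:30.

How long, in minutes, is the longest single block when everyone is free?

Carol ∩ Hana: 12:00-17:00, 19:45-19:50.
Carol ∩ Hana ∩ Nadia: 12:00-17:00.
So the common availability across everyone is 12:00-17:00.
The longest is 12:00-17:00 at 300 minutes.

300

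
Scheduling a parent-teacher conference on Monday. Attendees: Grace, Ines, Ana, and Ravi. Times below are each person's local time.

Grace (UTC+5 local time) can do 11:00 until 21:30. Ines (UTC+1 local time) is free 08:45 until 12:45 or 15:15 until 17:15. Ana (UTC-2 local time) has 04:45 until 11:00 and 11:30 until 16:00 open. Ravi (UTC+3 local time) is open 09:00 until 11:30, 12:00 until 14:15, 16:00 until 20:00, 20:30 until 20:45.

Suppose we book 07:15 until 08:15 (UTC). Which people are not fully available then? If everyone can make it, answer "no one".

Grace in UTC: 06:00-16:30 (subtract 5h to convert from UTC+5).
Ines in UTC: 07:45-11:45, 14:15-16:15 (subtract 1h to convert from UTC+1).
Ana in UTC: 06:45-13:00, 13:30-18:00 (add 2h to convert from UTC-2).
Ravi in UTC: 06:00-08:30, 09:00-11:15, 13:00-17:00, 17:30-17:45 (subtract 3h to convert from UTC+3).
Grace: free for 07:15-08:15. Ines: not fully free for 07:15-08:15. Ana: free for 07:15-08:15. Ravi: free for 07:15-08:15.

Ines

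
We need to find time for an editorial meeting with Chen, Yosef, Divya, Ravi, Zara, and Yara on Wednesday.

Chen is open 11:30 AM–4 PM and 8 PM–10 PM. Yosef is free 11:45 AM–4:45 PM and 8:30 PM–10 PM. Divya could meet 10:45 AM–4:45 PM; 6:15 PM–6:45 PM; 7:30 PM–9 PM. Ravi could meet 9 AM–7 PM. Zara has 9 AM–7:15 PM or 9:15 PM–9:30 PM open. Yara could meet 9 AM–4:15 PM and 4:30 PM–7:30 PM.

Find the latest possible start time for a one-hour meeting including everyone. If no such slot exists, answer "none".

15:00

Chen ∩ Yosef: 11:45-16:00, 20:30-22:00.
Chen ∩ Yosef ∩ Divya: 11:45-16:00, 20:30-21:00.
Chen ∩ Yosef ∩ Divya ∩ Ravi: 11:45-16:00.
Chen ∩ Yosef ∩ Divya ∩ Ravi ∩ Zara: 11:45-16:00.
Chen ∩ Yosef ∩ Divya ∩ Ravi ∩ Zara ∩ Yara: 11:45-16:00.
So the common availability across everyone is 11:45-16:00.
The last common window of at least 60 minutes is 11:45-16:00; a 60-minute meeting can start as late as 15:00 and still end by 16:00.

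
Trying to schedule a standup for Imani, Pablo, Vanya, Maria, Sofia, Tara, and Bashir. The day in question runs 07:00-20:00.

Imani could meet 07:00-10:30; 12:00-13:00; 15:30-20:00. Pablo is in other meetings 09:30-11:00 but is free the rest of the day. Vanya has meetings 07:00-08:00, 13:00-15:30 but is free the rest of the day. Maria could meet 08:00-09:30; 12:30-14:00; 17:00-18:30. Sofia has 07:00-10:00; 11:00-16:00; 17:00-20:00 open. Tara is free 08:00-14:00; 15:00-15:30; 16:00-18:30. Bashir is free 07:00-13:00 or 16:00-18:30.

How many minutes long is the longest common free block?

Imani free: 07:00-10:30, 12:00-13:00, 15:30-20:00.
Pablo free: 07:00-09:30, 11:00-20:00 (invert busy blocks within the working day).
Vanya free: 08:00-13:00, 15:30-20:00 (invert busy blocks within the working day).
Maria free: 08:00-09:30, 12:30-14:00, 17:00-18:30.
Sofia free: 07:00-10:00, 11:00-16:00, 17:00-20:00.
Tara free: 08:00-14:00, 15:00-15:30, 16:00-18:30.
Bashir free: 07:00-13:00, 16:00-18:30.
Imani ∩ Pablo: 07:00-09:30, 12:00-13:00, 15:30-20:00.
Imani ∩ Pablo ∩ Vanya: 08:00-09:30, 12:00-13:00, 15:30-20:00.
Imani ∩ Pablo ∩ Vanya ∩ Maria: 08:00-09:30, 12:30-13:00, 17:00-18:30.
Imani ∩ Pablo ∩ Vanya ∩ Maria ∩ Sofia: 08:00-09:30, 12:30-13:00, 17:00-18:30.
Imani ∩ Pablo ∩ Vanya ∩ Maria ∩ Sofia ∩ Tara: 08:00-09:30, 12:30-13:00, 17:00-18:30.
Imani ∩ Pablo ∩ Vanya ∩ Maria ∩ Sofia ∩ Tara ∩ Bashir: 08:00-09:30, 12:30-13:00, 17:00-18:30.
The longest is 08:00-09:30 at 90 minutes.

90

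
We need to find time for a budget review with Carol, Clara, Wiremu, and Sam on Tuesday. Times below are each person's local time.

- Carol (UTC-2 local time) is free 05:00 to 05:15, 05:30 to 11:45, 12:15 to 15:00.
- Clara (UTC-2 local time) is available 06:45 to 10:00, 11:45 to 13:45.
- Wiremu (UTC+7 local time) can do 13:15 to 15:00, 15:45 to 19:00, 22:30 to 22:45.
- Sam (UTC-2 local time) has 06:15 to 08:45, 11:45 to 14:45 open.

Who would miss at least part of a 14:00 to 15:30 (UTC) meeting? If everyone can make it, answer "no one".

Carol in UTC: 07:00-07:15, 07:30-13:45, 14:15-17:00 (add 2h to convert from UTC-2).
Clara in UTC: 08:45-12:00, 13:45-15:45 (add 2h to convert from UTC-2).
Wiremu in UTC: 06:15-08:00, 08:45-12:00, 15:30-15:45 (subtract 7h to convert from UTC+7).
Sam in UTC: 08:15-10:45, 13:45-16:45 (add 2h to convert from UTC-2).
Carol: not fully free for 14:00-15:30. Clara: free for 14:00-15:30. Wiremu: not fully free for 14:00-15:30. Sam: free for 14:00-15:30.

Carol, Wiremu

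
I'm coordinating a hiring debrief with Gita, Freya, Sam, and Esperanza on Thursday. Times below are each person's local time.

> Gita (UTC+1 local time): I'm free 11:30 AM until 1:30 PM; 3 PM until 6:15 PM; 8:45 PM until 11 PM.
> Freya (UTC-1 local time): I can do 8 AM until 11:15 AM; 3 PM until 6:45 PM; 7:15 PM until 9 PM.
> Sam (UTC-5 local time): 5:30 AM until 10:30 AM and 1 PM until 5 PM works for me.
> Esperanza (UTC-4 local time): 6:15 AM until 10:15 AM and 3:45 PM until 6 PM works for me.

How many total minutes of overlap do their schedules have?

210

Gita in UTC: 10:30-12:30, 14:00-17:15, 19:45-22:00 (subtract 1h to convert from UTC+1).
Freya in UTC: 09:00-12:15, 16:00-19:45, 20:15-22:00 (add 1h to convert from UTC-1).
Sam in UTC: 10:30-15:30, 18:00-22:00 (add 5h to convert from UTC-5).
Esperanza in UTC: 10:15-14:15, 19:45-22:00 (add 4h to convert from UTC-4).
Gita ∩ Freya: 10:30-12:15, 16:00-17:15, 20:15-22:00.
Gita ∩ Freya ∩ Sam: 10:30-12:15, 20:15-22:00.
Gita ∩ Freya ∩ Sam ∩ Esperanza: 10:30-12:15, 20:15-22:00.
Summing the common windows: 105 + 105 = 210 minutes.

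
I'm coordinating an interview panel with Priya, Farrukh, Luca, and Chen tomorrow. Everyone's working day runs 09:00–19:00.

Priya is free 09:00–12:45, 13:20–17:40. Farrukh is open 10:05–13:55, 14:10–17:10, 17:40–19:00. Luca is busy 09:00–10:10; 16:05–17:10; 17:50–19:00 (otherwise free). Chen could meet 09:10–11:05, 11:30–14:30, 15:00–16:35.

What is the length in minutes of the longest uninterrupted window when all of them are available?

Priya free: 09:00-12:45, 13:20-17:40.
Farrukh free: 10:05-13:55, 14:10-17:10, 17:40-19:00.
Luca free: 10:10-16:05, 17:10-17:50 (invert busy blocks within the working day).
Chen free: 09:10-11:05, 11:30-14:30, 15:00-16:35.
Priya ∩ Farrukh: 10:05-12:45, 13:20-13:55, 14:10-17:10.
Priya ∩ Farrukh ∩ Luca: 10:10-12:45, 13:20-13:55, 14:10-16:05.
Priya ∩ Farrukh ∩ Luca ∩ Chen: 10:10-11:05, 11:30-12:45, 13:20-13:55, 14:10-14:30, 15:00-16:05.
The longest is 11:30-12:45 at 75 minutes.

75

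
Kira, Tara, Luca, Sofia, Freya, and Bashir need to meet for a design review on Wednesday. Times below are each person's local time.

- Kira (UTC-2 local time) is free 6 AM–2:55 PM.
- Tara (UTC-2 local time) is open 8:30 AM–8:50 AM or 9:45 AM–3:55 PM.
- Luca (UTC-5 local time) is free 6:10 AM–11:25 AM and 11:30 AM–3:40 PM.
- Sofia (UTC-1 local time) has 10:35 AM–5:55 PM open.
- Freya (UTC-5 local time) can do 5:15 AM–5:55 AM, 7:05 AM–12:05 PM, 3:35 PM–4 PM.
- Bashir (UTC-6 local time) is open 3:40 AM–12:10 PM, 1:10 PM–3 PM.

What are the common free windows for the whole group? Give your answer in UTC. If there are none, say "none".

Kira in UTC: 08:00-16:55 (add 2h to convert from UTC-2).
Tara in UTC: 10:30-10:50, 11:45-17:55 (add 2h to convert from UTC-2).
Luca in UTC: 11:10-16:25, 16:30-20:40 (add 5h to convert from UTC-5).
Sofia in UTC: 11:35-18:55 (add 1h to convert from UTC-1).
Freya in UTC: 10:15-10:55, 12:05-17:05, 20:35-21:00 (add 5h to convert from UTC-5).
Bashir in UTC: 09:40-18:10, 19:10-21:00 (add 6h to convert from UTC-6).
Kira ∩ Tara: 10:30-10:50, 11:45-16:55.
Kira ∩ Tara ∩ Luca: 11:45-16:25, 16:30-16:55.
Kira ∩ Tara ∩ Luca ∩ Sofia: 11:45-16:25, 16:30-16:55.
Kira ∩ Tara ∩ Luca ∩ Sofia ∩ Freya: 12:05-16:25, 16:30-16:55.
Kira ∩ Tara ∩ Luca ∩ Sofia ∩ Freya ∩ Bashir: 12:05-16:25, 16:30-16:55.

12:05-16:25, 16:30-16:55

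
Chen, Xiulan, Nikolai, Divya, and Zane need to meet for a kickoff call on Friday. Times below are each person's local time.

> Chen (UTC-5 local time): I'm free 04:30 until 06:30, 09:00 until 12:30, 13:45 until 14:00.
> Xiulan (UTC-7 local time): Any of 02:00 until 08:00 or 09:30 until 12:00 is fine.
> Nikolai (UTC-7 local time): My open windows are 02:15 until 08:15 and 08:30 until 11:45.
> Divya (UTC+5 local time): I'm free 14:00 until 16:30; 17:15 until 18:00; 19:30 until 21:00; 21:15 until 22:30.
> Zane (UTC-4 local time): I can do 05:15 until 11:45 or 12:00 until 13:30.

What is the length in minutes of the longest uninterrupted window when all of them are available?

120

Chen in UTC: 09:30-11:30, 14:00-17:30, 18:45-19:00 (add 5h to convert from UTC-5).
Xiulan in UTC: 09:00-15:00, 16:30-19:00 (add 7h to convert from UTC-7).
Nikolai in UTC: 09:15-15:15, 15:30-18:45 (add 7h to convert from UTC-7).
Divya in UTC: 09:00-11:30, 12:15-13:00, 14:30-16:00, 16:15-17:30 (subtract 5h to convert from UTC+5).
Zane in UTC: 09:15-15:45, 16:00-17:30 (add 4h to convert from UTC-4).
Chen ∩ Xiulan: 09:30-11:30, 14:00-15:00, 16:30-17:30, 18:45-19:00.
Chen ∩ Xiulan ∩ Nikolai: 09:30-11:30, 14:00-15:00, 16:30-17:30.
Chen ∩ Xiulan ∩ Nikolai ∩ Divya: 09:30-11:30, 14:30-15:00, 16:30-17:30.
Chen ∩ Xiulan ∩ Nikolai ∩ Divya ∩ Zane: 09:30-11:30, 14:30-15:00, 16:30-17:30.
Those are the intersection windows.
The longest is 09:30-11:30 at 120 minutes.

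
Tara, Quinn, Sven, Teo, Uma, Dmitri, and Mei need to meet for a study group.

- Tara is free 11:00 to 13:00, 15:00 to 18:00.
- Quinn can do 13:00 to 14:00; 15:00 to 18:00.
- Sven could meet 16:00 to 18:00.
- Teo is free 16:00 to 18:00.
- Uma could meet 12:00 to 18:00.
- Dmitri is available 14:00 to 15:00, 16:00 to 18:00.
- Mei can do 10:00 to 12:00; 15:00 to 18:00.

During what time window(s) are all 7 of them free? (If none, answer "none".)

Tara ∩ Quinn: 15:00-18:00.
Tara ∩ Quinn ∩ Sven: 16:00-18:00.
Tara ∩ Quinn ∩ Sven ∩ Teo: 16:00-18:00.
Tara ∩ Quinn ∩ Sven ∩ Teo ∩ Uma: 16:00-18:00.
Tara ∩ Quinn ∩ Sven ∩ Teo ∩ Uma ∩ Dmitri: 16:00-18:00.
Tara ∩ Quinn ∩ Sven ∩ Teo ∩ Uma ∩ Dmitri ∩ Mei: 16:00-18:00.

16:00-18:00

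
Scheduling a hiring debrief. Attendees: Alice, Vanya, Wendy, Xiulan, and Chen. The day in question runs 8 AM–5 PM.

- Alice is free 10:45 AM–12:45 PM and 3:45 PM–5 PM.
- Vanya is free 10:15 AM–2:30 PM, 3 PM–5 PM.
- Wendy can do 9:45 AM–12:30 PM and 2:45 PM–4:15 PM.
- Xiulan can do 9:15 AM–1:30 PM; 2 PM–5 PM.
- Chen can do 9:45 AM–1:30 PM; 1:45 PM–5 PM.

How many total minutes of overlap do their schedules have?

Alice ∩ Vanya: 10:45-12:45, 15:45-17:00.
Alice ∩ Vanya ∩ Wendy: 10:45-12:30, 15:45-16:15.
Alice ∩ Vanya ∩ Wendy ∩ Xiulan: 10:45-12:30, 15:45-16:15.
Alice ∩ Vanya ∩ Wendy ∩ Xiulan ∩ Chen: 10:45-12:30, 15:45-16:15.
Summing the common windows: 105 + 30 = 135 minutes.

135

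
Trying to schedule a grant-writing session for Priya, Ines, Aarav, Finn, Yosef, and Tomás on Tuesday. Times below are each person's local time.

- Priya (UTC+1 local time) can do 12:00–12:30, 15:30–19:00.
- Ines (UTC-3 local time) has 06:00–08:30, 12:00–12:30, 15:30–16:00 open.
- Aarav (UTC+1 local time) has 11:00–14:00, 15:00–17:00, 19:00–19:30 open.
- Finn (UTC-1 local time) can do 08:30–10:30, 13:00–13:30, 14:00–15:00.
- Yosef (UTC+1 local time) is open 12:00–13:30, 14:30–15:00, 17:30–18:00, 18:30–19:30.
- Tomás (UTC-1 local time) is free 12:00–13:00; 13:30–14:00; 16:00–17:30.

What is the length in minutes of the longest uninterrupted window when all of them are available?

0

Priya in UTC: 11:00-11:30, 14:30-18:00 (subtract 1h to convert from UTC+1).
Ines in UTC: 09:00-11:30, 15:00-15:30, 18:30-19:00 (add 3h to convert from UTC-3).
Aarav in UTC: 10:00-13:00, 14:00-16:00, 18:00-18:30 (subtract 1h to convert from UTC+1).
Finn in UTC: 09:30-11:30, 14:00-14:30, 15:00-16:00 (add 1h to convert from UTC-1).
Yosef in UTC: 11:00-12:30, 13:30-14:00, 16:30-17:00, 17:30-18:30 (subtract 1h to convert from UTC+1).
Tomás in UTC: 13:00-14:00, 14:30-15:00, 17:00-18:30 (add 1h to convert from UTC-1).
Priya ∩ Ines: 11:00-11:30, 15:00-15:30.
Priya ∩ Ines ∩ Aarav: 11:00-11:30, 15:00-15:30.
Priya ∩ Ines ∩ Aarav ∩ Finn: 11:00-11:30, 15:00-15:30.
Priya ∩ Ines ∩ Aarav ∩ Finn ∩ Yosef: 11:00-11:30.
Priya ∩ Ines ∩ Aarav ∩ Finn ∩ Yosef ∩ Tomás: ∅.
There is no time when everyone is free.
No common window exists, so the longest block is 0 minutes.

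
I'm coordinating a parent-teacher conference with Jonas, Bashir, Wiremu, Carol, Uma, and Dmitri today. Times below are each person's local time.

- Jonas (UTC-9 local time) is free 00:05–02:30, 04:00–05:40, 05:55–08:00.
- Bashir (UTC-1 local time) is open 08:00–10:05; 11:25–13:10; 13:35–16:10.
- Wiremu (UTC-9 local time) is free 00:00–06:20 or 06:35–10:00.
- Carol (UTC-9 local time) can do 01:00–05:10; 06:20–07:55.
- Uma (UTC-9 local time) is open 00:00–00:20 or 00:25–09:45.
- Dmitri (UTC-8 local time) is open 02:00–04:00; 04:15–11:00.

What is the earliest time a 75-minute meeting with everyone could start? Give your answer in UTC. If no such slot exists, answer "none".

Jonas in UTC: 09:05-11:30, 13:00-14:40, 14:55-17:00 (add 9h to convert from UTC-9).
Bashir in UTC: 09:00-11:05, 12:25-14:10, 14:35-17:10 (add 1h to convert from UTC-1).
Wiremu in UTC: 09:00-15:20, 15:35-19:00 (add 9h to convert from UTC-9).
Carol in UTC: 10:00-14:10, 15:20-16:55 (add 9h to convert from UTC-9).
Uma in UTC: 09:00-09:20, 09:25-18:45 (add 9h to convert from UTC-9).
Dmitri in UTC: 10:00-12:00, 12:15-19:00 (add 8h to convert from UTC-8).
Jonas ∩ Bashir: 09:05-11:05, 13:00-14:10, 14:35-14:40, 14:55-17:00.
Jonas ∩ Bashir ∩ Wiremu: 09:05-11:05, 13:00-14:10, 14:35-14:40, 14:55-15:20, 15:35-17:00.
Jonas ∩ Bashir ∩ Wiremu ∩ Carol: 10:00-11:05, 13:00-14:10, 15:35-16:55.
Jonas ∩ Bashir ∩ Wiremu ∩ Carol ∩ Uma: 10:00-11:05, 13:00-14:10, 15:35-16:55.
Jonas ∩ Bashir ∩ Wiremu ∩ Carol ∩ Uma ∩ Dmitri: 10:00-11:05, 13:00-14:10, 15:35-16:55.
The first common window of at least 75 minutes is 15:35-16:55, so the earliest start is 15:35.

15:35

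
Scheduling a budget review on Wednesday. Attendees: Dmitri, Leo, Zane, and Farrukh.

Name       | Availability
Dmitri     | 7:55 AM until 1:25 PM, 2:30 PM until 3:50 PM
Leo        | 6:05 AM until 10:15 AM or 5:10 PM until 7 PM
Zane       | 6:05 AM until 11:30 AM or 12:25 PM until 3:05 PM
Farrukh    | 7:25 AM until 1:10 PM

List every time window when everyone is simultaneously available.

07:55-10:15

Dmitri ∩ Leo: 07:55-10:15.
Dmitri ∩ Leo ∩ Zane: 07:55-10:15.
Dmitri ∩ Leo ∩ Zane ∩ Farrukh: 07:55-10:15.
So the common availability across everyone is 07:55-10:15.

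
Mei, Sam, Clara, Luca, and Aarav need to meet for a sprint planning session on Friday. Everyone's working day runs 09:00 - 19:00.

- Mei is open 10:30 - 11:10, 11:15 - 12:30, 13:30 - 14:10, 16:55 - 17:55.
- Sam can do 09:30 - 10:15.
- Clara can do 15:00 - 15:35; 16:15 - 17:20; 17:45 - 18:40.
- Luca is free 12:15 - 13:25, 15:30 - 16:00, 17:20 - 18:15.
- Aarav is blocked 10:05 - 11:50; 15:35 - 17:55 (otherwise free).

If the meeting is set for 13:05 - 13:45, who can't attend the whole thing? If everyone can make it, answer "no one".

Mei free: 10:30-11:10, 11:15-12:30, 13:30-14:10, 16:55-17:55.
Sam free: 09:30-10:15.
Clara free: 15:00-15:35, 16:15-17:20, 17:45-18:40.
Luca free: 12:15-13:25, 15:30-16:00, 17:20-18:15.
Aarav free: 09:00-10:05, 11:50-15:35, 17:55-19:00 (invert busy blocks within the working day).
Mei: not fully free for 13:05-13:45. Sam: not fully free for 13:05-13:45. Clara: not fully free for 13:05-13:45. Luca: not fully free for 13:05-13:45. Aarav: free for 13:05-13:45.

Clara, Luca, Mei, Sam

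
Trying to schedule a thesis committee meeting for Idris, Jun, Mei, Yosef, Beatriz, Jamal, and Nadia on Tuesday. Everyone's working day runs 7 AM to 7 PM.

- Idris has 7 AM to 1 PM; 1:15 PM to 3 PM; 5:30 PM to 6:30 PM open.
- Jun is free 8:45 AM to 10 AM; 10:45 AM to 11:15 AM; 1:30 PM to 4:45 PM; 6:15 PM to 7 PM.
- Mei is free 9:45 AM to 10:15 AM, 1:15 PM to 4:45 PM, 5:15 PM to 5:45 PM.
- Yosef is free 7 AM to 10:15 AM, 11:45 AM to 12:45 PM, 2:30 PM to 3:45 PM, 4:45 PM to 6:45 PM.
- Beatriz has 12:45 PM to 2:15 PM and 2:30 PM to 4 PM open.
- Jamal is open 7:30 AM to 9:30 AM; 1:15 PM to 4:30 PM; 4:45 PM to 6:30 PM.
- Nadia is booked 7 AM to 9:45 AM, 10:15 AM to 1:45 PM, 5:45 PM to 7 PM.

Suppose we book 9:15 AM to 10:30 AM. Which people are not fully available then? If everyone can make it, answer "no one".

Beatriz, Jamal, Jun, Mei, Nadia, Yosef

Idris free: 07:00-13:00, 13:15-15:00, 17:30-18:30.
Jun free: 08:45-10:00, 10:45-11:15, 13:30-16:45, 18:15-19:00.
Mei free: 09:45-10:15, 13:15-16:45, 17:15-17:45.
Yosef free: 07:00-10:15, 11:45-12:45, 14:30-15:45, 16:45-18:45.
Beatriz free: 12:45-14:15, 14:30-16:00.
Jamal free: 07:30-09:30, 13:15-16:30, 16:45-18:30.
Nadia free: 09:45-10:15, 13:45-17:45 (invert busy blocks within the working day).
Idris: free for 09:15-10:30. Jun: not fully free for 09:15-10:30. Mei: not fully free for 09:15-10:30. Yosef: not fully free for 09:15-10:30. Beatriz: not fully free for 09:15-10:30. Jamal: not fully free for 09:15-10:30. Nadia: not fully free for 09:15-10:30.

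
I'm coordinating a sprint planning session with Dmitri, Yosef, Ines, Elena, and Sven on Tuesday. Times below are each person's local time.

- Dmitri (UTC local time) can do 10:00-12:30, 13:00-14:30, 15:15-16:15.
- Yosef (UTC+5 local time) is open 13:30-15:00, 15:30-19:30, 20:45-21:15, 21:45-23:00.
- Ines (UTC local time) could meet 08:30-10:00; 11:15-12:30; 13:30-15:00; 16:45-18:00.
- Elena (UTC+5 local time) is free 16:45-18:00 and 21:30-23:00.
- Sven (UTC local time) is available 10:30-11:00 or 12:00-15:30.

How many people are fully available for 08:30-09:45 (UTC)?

2

Dmitri in UTC: 10:00-12:30, 13:00-14:30, 15:15-16:15.
Yosef in UTC: 08:30-10:00, 10:30-14:30, 15:45-16:15, 16:45-18:00 (subtract 5h to convert from UTC+5).
Ines in UTC: 08:30-10:00, 11:15-12:30, 13:30-15:00, 16:45-18:00.
Elena in UTC: 11:45-13:00, 16:30-18:00 (subtract 5h to convert from UTC+5).
Sven in UTC: 10:30-11:00, 12:00-15:30.
Yosef and Ines can make the full 08:30-09:45 slot — that's 2.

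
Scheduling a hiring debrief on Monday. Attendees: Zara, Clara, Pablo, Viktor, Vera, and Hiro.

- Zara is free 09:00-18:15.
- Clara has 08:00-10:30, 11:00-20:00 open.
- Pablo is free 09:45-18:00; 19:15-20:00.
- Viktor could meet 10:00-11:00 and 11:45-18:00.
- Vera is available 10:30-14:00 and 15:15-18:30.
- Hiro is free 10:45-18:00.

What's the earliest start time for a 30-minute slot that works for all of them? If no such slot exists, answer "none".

Zara ∩ Clara: 09:00-10:30, 11:00-18:15.
Zara ∩ Clara ∩ Pablo: 09:45-10:30, 11:00-18:00.
Zara ∩ Clara ∩ Pablo ∩ Viktor: 10:00-10:30, 11:45-18:00.
Zara ∩ Clara ∩ Pablo ∩ Viktor ∩ Vera: 11:45-14:00, 15:15-18:00.
Zara ∩ Clara ∩ Pablo ∩ Viktor ∩ Vera ∩ Hiro: 11:45-14:00, 15:15-18:00.
Those are the intersection windows.
The first common window of at least 30 minutes is 11:45-14:00, so the earliest start is 11:45.

11:45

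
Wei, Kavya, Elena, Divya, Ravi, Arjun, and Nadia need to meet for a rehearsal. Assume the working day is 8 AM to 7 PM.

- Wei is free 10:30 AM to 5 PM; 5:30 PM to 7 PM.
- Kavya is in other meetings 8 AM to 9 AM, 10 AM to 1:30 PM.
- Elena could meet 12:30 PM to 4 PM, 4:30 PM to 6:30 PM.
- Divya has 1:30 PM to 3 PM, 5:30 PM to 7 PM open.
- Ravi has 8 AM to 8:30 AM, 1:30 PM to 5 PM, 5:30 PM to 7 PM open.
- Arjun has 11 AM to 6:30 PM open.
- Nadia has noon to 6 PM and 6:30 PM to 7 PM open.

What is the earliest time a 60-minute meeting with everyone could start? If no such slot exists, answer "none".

Wei free: 10:30-17:00, 17:30-19:00.
Kavya free: 09:00-10:00, 13:30-19:00 (invert busy blocks within the working day).
Elena free: 12:30-16:00, 16:30-18:30.
Divya free: 13:30-15:00, 17:30-19:00.
Ravi free: 08:00-08:30, 13:30-17:00, 17:30-19:00.
Arjun free: 11:00-18:30.
Nadia free: 12:00-18:00, 18:30-19:00.
Wei ∩ Kavya: 13:30-17:00, 17:30-19:00.
Wei ∩ Kavya ∩ Elena: 13:30-16:00, 16:30-17:00, 17:30-18:30.
Wei ∩ Kavya ∩ Elena ∩ Divya: 13:30-15:00, 17:30-18:30.
Wei ∩ Kavya ∩ Elena ∩ Divya ∩ Ravi: 13:30-15:00, 17:30-18:30.
Wei ∩ Kavya ∩ Elena ∩ Divya ∩ Ravi ∩ Arjun: 13:30-15:00, 17:30-18:30.
Wei ∩ Kavya ∩ Elena ∩ Divya ∩ Ravi ∩ Arjun ∩ Nadia: 13:30-15:00, 17:30-18:00.
The first common window of at least 60 minutes is 13:30-15:00, so the earliest start is 13:30.

13:30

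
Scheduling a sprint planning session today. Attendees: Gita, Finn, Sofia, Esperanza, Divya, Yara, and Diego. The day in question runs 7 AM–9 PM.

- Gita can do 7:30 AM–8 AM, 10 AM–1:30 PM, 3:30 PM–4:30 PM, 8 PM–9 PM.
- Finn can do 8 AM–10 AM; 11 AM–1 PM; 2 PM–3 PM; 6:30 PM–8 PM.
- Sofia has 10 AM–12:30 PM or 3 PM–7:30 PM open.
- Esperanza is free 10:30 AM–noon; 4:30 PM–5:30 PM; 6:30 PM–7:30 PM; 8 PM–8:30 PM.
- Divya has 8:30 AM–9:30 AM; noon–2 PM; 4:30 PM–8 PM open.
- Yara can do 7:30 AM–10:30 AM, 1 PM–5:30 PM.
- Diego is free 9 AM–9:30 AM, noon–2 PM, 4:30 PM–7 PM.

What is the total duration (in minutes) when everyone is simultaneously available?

0

Gita ∩ Finn: 11:00-13:00.
Gita ∩ Finn ∩ Sofia: 11:00-12:30.
Gita ∩ Finn ∩ Sofia ∩ Esperanza: 11:00-12:00.
Gita ∩ Finn ∩ Sofia ∩ Esperanza ∩ Divya: ∅.
Gita ∩ Finn ∩ Sofia ∩ Esperanza ∩ Divya ∩ Yara: ∅.
Gita ∩ Finn ∩ Sofia ∩ Esperanza ∩ Divya ∩ Yara ∩ Diego: ∅.
There is no time when everyone is free.
There is no common window, so the total is 0 minutes.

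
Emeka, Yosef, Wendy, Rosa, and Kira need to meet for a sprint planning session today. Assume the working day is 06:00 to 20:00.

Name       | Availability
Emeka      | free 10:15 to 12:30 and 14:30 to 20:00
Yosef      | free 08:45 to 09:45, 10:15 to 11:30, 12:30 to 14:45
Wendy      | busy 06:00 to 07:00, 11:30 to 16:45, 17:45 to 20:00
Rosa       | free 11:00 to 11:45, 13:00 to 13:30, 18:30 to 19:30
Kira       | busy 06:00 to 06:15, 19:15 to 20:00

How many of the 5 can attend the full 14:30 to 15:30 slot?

2

Emeka free: 10:15-12:30, 14:30-20:00.
Yosef free: 08:45-09:45, 10:15-11:30, 12:30-14:45.
Wendy free: 07:00-11:30, 16:45-17:45 (invert busy blocks within the working day).
Rosa free: 11:00-11:45, 13:00-13:30, 18:30-19:30.
Kira free: 06:15-19:15 (invert busy blocks within the working day).
Emeka and Kira can make the full 14:30-15:30 slot — that's 2.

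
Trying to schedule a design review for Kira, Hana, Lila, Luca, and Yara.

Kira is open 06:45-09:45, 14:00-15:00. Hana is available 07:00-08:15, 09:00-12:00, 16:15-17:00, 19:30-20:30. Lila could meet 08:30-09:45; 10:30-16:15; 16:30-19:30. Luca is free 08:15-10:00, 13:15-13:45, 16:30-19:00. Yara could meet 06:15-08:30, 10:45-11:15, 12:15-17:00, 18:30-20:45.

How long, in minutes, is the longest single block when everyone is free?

0

Kira ∩ Hana: 07:00-08:15, 09:00-09:45.
Kira ∩ Hana ∩ Lila: 09:00-09:45.
Kira ∩ Hana ∩ Lila ∩ Luca: 09:00-09:45.
Kira ∩ Hana ∩ Lila ∩ Luca ∩ Yara: ∅.
There is no time when everyone is free.
No common window exists, so the longest block is 0 minutes.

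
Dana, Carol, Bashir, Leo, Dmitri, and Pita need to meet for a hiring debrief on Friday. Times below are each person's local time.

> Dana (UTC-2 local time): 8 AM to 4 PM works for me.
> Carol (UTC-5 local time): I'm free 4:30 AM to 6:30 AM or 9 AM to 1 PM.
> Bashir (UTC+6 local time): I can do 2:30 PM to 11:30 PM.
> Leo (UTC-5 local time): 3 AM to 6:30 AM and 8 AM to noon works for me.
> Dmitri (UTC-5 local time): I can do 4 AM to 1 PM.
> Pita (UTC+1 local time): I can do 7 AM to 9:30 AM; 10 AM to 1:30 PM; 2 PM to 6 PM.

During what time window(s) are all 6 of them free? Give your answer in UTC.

10:00-11:30, 14:00-17:00

Dana in UTC: 10:00-18:00 (add 2h to convert from UTC-2).
Carol in UTC: 09:30-11:30, 14:00-18:00 (add 5h to convert from UTC-5).
Bashir in UTC: 08:30-17:30 (subtract 6h to convert from UTC+6).
Leo in UTC: 08:00-11:30, 13:00-17:00 (add 5h to convert from UTC-5).
Dmitri in UTC: 09:00-18:00 (add 5h to convert from UTC-5).
Pita in UTC: 06:00-08:30, 09:00-12:30, 13:00-17:00 (subtract 1h to convert from UTC+1).
Dana ∩ Carol: 10:00-11:30, 14:00-18:00.
Dana ∩ Carol ∩ Bashir: 10:00-11:30, 14:00-17:30.
Dana ∩ Carol ∩ Bashir ∩ Leo: 10:00-11:30, 14:00-17:00.
Dana ∩ Carol ∩ Bashir ∩ Leo ∩ Dmitri: 10:00-11:30, 14:00-17:00.
Dana ∩ Carol ∩ Bashir ∩ Leo ∩ Dmitri ∩ Pita: 10:00-11:30, 14:00-17:00.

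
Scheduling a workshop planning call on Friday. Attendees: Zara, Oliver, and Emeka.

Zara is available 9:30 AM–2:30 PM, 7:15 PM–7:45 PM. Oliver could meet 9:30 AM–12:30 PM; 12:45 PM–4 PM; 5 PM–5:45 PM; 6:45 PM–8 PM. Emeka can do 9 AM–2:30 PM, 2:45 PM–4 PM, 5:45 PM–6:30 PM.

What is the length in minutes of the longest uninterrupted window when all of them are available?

Zara ∩ Oliver: 09:30-12:30, 12:45-14:30, 19:15-19:45.
Zara ∩ Oliver ∩ Emeka: 09:30-12:30, 12:45-14:30.
The longest is 09:30-12:30 at 180 minutes.

180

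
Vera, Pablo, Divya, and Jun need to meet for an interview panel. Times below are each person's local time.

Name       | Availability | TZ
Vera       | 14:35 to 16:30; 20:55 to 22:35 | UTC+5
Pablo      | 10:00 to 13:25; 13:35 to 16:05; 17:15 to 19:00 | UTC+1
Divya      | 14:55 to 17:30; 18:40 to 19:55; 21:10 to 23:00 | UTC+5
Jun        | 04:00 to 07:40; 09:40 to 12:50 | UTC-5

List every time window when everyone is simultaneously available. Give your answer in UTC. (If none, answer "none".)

Vera in UTC: 09:35-11:30, 15:55-17:35 (subtract 5h to convert from UTC+5).
Pablo in UTC: 09:00-12:25, 12:35-15:05, 16:15-18:00 (subtract 1h to convert from UTC+1).
Divya in UTC: 09:55-12:30, 13:40-14:55, 16:10-18:00 (subtract 5h to convert from UTC+5).
Jun in UTC: 09:00-12:40, 14:40-17:50 (add 5h to convert from UTC-5).
Vera ∩ Pablo: 09:35-11:30, 16:15-17:35.
Vera ∩ Pablo ∩ Divya: 09:55-11:30, 16:15-17:35.
Vera ∩ Pablo ∩ Divya ∩ Jun: 09:55-11:30, 16:15-17:35.

09:55-11:30, 16:15-17:35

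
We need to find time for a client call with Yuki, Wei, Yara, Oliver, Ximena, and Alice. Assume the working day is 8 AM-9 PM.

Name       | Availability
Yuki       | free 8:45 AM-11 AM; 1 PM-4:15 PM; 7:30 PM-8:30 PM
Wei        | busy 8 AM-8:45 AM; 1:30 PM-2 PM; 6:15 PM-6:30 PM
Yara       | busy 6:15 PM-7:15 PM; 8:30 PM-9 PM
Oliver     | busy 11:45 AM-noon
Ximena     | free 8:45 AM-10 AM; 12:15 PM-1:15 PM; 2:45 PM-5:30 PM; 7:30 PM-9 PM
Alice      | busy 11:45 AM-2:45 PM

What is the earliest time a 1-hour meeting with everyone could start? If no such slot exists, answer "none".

08:45

Yuki free: 08:45-11:00, 13:00-16:15, 19:30-20:30.
Wei free: 08:45-13:30, 14:00-18:15, 18:30-21:00 (invert busy blocks within the working day).
Yara free: 08:00-18:15, 19:15-20:30 (invert busy blocks within the working day).
Oliver free: 08:00-11:45, 12:00-21:00 (invert busy blocks within the working day).
Ximena free: 08:45-10:00, 12:15-13:15, 14:45-17:30, 19:30-21:00.
Alice free: 08:00-11:45, 14:45-21:00 (invert busy blocks within the working day).
Yuki ∩ Wei: 08:45-11:00, 13:00-13:30, 14:00-16:15, 19:30-20:30.
Yuki ∩ Wei ∩ Yara: 08:45-11:00, 13:00-13:30, 14:00-16:15, 19:30-20:30.
Yuki ∩ Wei ∩ Yara ∩ Oliver: 08:45-11:00, 13:00-13:30, 14:00-16:15, 19:30-20:30.
Yuki ∩ Wei ∩ Yara ∩ Oliver ∩ Ximena: 08:45-10:00, 13:00-13:15, 14:45-16:15, 19:30-20:30.
Yuki ∩ Wei ∩ Yara ∩ Oliver ∩ Ximena ∩ Alice: 08:45-10:00, 14:45-16:15, 19:30-20:30.
Those are the intersection windows.
The first common window of at least 60 minutes is 08:45-10:00, so the earliest start is 08:45.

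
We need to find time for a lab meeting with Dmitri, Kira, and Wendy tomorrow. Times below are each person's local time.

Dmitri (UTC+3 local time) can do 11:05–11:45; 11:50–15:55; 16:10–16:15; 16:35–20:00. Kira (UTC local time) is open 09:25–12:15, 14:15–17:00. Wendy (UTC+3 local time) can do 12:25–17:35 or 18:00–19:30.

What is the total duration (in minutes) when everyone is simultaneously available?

280

Dmitri in UTC: 08:05-08:45, 08:50-12:55, 13:10-13:15, 13:35-17:00 (subtract 3h to convert from UTC+3).
Kira in UTC: 09:25-12:15, 14:15-17:00.
Wendy in UTC: 09:25-14:35, 15:00-16:30 (subtract 3h to convert from UTC+3).
Dmitri ∩ Kira: 09:25-12:15, 14:15-17:00.
Dmitri ∩ Kira ∩ Wendy: 09:25-12:15, 14:15-14:35, 15:00-16:30.
Summing the common windows: 170 + 20 + 90 = 280 minutes.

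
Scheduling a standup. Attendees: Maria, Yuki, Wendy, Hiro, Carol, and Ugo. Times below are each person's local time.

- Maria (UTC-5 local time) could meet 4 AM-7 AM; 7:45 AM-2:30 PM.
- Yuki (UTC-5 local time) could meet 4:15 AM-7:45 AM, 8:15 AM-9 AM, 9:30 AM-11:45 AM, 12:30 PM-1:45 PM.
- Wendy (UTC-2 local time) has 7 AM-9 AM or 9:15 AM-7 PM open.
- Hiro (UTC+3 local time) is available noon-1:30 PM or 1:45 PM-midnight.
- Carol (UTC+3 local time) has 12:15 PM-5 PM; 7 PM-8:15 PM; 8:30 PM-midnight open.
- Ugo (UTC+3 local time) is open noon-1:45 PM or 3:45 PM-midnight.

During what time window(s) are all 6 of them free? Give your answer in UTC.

09:15-10:30, 13:15-14:00, 16:00-16:45, 17:30-18:45

Maria in UTC: 09:00-12:00, 12:45-19:30 (add 5h to convert from UTC-5).
Yuki in UTC: 09:15-12:45, 13:15-14:00, 14:30-16:45, 17:30-18:45 (add 5h to convert from UTC-5).
Wendy in UTC: 09:00-11:00, 11:15-21:00 (add 2h to convert from UTC-2).
Hiro in UTC: 09:00-10:30, 10:45-21:00 (subtract 3h to convert from UTC+3).
Carol in UTC: 09:15-14:00, 16:00-17:15, 17:30-21:00 (subtract 3h to convert from UTC+3).
Ugo in UTC: 09:00-10:45, 12:45-21:00 (subtract 3h to convert from UTC+3).
Maria ∩ Yuki: 09:15-12:00, 13:15-14:00, 14:30-16:45, 17:30-18:45.
Maria ∩ Yuki ∩ Wendy: 09:15-11:00, 11:15-12:00, 13:15-14:00, 14:30-16:45, 17:30-18:45.
Maria ∩ Yuki ∩ Wendy ∩ Hiro: 09:15-10:30, 10:45-11:00, 11:15-12:00, 13:15-14:00, 14:30-16:45, 17:30-18:45.
Maria ∩ Yuki ∩ Wendy ∩ Hiro ∩ Carol: 09:15-10:30, 10:45-11:00, 11:15-12:00, 13:15-14:00, 16:00-16:45, 17:30-18:45.
Maria ∩ Yuki ∩ Wendy ∩ Hiro ∩ Carol ∩ Ugo: 09:15-10:30, 13:15-14:00, 16:00-16:45, 17:30-18:45.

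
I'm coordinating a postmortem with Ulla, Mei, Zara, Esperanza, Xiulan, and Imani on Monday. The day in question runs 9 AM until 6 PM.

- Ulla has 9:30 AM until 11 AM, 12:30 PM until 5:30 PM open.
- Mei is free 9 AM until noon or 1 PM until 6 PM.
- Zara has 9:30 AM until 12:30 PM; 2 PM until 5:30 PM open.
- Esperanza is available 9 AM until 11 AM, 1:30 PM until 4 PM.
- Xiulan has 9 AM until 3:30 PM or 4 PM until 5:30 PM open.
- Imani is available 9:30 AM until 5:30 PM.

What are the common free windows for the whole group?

09:30-11:00, 14:00-15:30

Ulla ∩ Mei: 09:30-11:00, 13:00-17:30.
Ulla ∩ Mei ∩ Zara: 09:30-11:00, 14:00-17:30.
Ulla ∩ Mei ∩ Zara ∩ Esperanza: 09:30-11:00, 14:00-16:00.
Ulla ∩ Mei ∩ Zara ∩ Esperanza ∩ Xiulan: 09:30-11:00, 14:00-15:30.
Ulla ∩ Mei ∩ Zara ∩ Esperanza ∩ Xiulan ∩ Imani: 09:30-11:00, 14:00-15:30.
Those are the intersection windows.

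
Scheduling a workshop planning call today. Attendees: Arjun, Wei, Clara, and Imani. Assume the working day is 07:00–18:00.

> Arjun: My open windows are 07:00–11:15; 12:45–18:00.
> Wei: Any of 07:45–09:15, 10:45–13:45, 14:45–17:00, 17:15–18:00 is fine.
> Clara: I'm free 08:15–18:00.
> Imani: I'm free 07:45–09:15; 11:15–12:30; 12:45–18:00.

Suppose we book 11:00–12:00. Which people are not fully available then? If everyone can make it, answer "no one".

Arjun, Imani

Arjun: not fully free for 11:00-12:00. Wei: free for 11:00-12:00. Clara: free for 11:00-12:00. Imani: not fully free for 11:00-12:00.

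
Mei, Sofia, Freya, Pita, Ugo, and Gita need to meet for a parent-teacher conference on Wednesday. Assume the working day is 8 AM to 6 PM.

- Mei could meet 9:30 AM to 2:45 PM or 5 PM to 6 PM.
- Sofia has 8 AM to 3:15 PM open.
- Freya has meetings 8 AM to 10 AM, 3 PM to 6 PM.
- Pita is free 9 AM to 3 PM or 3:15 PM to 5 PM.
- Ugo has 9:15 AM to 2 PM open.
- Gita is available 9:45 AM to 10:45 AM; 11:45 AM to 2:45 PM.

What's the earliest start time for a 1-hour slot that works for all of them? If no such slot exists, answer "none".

Mei free: 09:30-14:45, 17:00-18:00.
Sofia free: 08:00-15:15.
Freya free: 10:00-15:00 (invert busy blocks within the working day).
Pita free: 09:00-15:00, 15:15-17:00.
Ugo free: 09:15-14:00.
Gita free: 09:45-10:45, 11:45-14:45.
Mei ∩ Sofia: 09:30-14:45.
Mei ∩ Sofia ∩ Freya: 10:00-14:45.
Mei ∩ Sofia ∩ Freya ∩ Pita: 10:00-14:45.
Mei ∩ Sofia ∩ Freya ∩ Pita ∩ Ugo: 10:00-14:00.
Mei ∩ Sofia ∩ Freya ∩ Pita ∩ Ugo ∩ Gita: 10:00-10:45, 11:45-14:00.
The first common window of at least 60 minutes is 11:45-14:00, so the earliest start is 11:45.

11:45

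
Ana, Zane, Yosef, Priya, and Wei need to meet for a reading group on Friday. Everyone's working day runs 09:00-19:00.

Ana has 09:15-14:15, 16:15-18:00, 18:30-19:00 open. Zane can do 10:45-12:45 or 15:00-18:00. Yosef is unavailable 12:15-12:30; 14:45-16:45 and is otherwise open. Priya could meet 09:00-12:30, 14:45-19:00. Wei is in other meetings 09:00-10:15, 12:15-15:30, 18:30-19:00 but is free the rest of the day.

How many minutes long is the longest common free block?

90

Ana free: 09:15-14:15, 16:15-18:00, 18:30-19:00.
Zane free: 10:45-12:45, 15:00-18:00.
Yosef free: 09:00-12:15, 12:30-14:45, 16:45-19:00 (invert busy blocks within the working day).
Priya free: 09:00-12:30, 14:45-19:00.
Wei free: 10:15-12:15, 15:30-18:30 (invert busy blocks within the working day).
Ana ∩ Zane: 10:45-12:45, 16:15-18:00.
Ana ∩ Zane ∩ Yosef: 10:45-12:15, 12:30-12:45, 16:45-18:00.
Ana ∩ Zane ∩ Yosef ∩ Priya: 10:45-12:15, 16:45-18:00.
Ana ∩ Zane ∩ Yosef ∩ Priya ∩ Wei: 10:45-12:15, 16:45-18:00.
The longest is 10:45-12:15 at 90 minutes.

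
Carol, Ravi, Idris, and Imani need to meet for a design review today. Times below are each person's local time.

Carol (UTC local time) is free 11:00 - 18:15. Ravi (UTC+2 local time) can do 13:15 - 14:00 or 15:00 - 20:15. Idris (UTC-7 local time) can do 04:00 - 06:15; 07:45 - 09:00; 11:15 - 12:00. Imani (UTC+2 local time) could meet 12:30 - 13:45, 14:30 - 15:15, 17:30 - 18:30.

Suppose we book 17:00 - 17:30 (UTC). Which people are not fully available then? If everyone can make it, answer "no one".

Carol in UTC: 11:00-18:15.
Ravi in UTC: 11:15-12:00, 13:00-18:15 (subtract 2h to convert from UTC+2).
Idris in UTC: 11:00-13:15, 14:45-16:00, 18:15-19:00 (add 7h to convert from UTC-7).
Imani in UTC: 10:30-11:45, 12:30-13:15, 15:30-16:30 (subtract 2h to convert from UTC+2).
Carol: free for 17:00-17:30. Ravi: free for 17:00-17:30. Idris: not fully free for 17:00-17:30. Imani: not fully free for 17:00-17:30.

Idris, Imani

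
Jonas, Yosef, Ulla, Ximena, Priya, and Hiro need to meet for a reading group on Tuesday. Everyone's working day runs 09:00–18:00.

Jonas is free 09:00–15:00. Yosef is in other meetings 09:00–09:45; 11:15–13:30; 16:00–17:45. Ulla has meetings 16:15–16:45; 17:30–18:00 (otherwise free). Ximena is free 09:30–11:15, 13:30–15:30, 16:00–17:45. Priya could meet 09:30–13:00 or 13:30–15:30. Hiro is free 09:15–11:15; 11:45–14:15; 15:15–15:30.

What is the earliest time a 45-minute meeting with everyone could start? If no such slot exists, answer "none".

09:45

Jonas free: 09:00-15:00.
Yosef free: 09:45-11:15, 13:30-16:00, 17:45-18:00 (invert busy blocks within the working day).
Ulla free: 09:00-16:15, 16:45-17:30 (invert busy blocks within the working day).
Ximena free: 09:30-11:15, 13:30-15:30, 16:00-17:45.
Priya free: 09:30-13:00, 13:30-15:30.
Hiro free: 09:15-11:15, 11:45-14:15, 15:15-15:30.
Jonas ∩ Yosef: 09:45-11:15, 13:30-15:00.
Jonas ∩ Yosef ∩ Ulla: 09:45-11:15, 13:30-15:00.
Jonas ∩ Yosef ∩ Ulla ∩ Ximena: 09:45-11:15, 13:30-15:00.
Jonas ∩ Yosef ∩ Ulla ∩ Ximena ∩ Priya: 09:45-11:15, 13:30-15:00.
Jonas ∩ Yosef ∩ Ulla ∩ Ximena ∩ Priya ∩ Hiro: 09:45-11:15, 13:30-14:15.
The first common window of at least 45 minutes is 09:45-11:15, so the earliest start is 09:45.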